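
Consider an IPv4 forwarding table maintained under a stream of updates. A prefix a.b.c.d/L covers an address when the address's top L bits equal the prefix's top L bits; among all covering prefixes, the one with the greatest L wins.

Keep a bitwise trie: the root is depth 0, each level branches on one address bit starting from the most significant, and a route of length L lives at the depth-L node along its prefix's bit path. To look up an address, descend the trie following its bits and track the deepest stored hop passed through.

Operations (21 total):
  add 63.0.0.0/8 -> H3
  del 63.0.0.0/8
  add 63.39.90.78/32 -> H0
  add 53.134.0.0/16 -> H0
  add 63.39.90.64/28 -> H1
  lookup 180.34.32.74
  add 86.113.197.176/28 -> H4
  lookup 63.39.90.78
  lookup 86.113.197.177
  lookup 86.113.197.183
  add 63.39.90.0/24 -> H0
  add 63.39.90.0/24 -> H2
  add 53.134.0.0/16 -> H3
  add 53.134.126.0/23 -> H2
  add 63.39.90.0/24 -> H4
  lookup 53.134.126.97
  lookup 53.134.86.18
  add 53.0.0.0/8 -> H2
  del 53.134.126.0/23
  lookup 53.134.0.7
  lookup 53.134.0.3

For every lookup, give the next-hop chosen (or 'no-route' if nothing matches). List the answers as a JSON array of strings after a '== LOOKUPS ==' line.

Process each operation:
  + 63.0.0.0/8 (H3) depth=8
  del 63.0.0.0/8 (clear depth 8)
  + 63.39.90.78/32 (H0) depth=32
  + 53.134.0.0/16 (H0) depth=16
  + 63.39.90.64/28 (H1) depth=28
  lookup 180.34.32.74: bits ε walk d0:- -> no-route
  + 86.113.197.176/28 (H4) depth=28
  lookup 63.39.90.78: bits 00111111001001110101101001001110 walk d0:-→d1:-→d2:-→d3:-→d4:-→d5:-→d6:-→d7:-→d8:-→d9:-→d10:-→d11:-→d12:-→d13:-→d14:-→d15:-→d16:-→d17:-→d18:-→d19:-→d20:-→d21:-→d22:-→d23:-→d24:-→d25:-→d26:-→d27:-→d28:H1→d29:-→d30:-→d31:-→d32:H0 -> H0
  lookup 86.113.197.177: bits 0101011001110001110001011011 walk d0:-→d1:-→d2:-→d3:-→d4:-→d5:-→d6:-→d7:-→d8:-→d9:-→d10:-→d11:-→d12:-→d13:-→d14:-→d15:-→d16:-→d17:-→d18:-→d19:-→d20:-→d21:-→d22:-→d23:-→d24:-→d25:-→d26:-→d27:-→d28:H4 -> H4
  lookup 86.113.197.183: bits 0101011001110001110001011011 walk d0:-→d1:-→d2:-→d3:-→d4:-→d5:-→d6:-→d7:-→d8:-→d9:-→d10:-→d11:-→d12:-→d13:-→d14:-→d15:-→d16:-→d17:-→d18:-→d19:-→d20:-→d21:-→d22:-→d23:-→d24:-→d25:-→d26:-→d27:-→d28:H4 -> H4
  + 63.39.90.0/24 (H0) depth=24
  + 63.39.90.0/24 (H2) depth=24
  + 53.134.0.0/16 (H3) depth=16
  + 53.134.126.0/23 (H2) depth=23
  + 63.39.90.0/24 (H4) depth=24
  lookup 53.134.126.97: bits 00110101100001100111111 walk d0:-→d1:-→d2:-→d3:-→d4:-→d5:-→d6:-→d7:-→d8:-→d9:-→d10:-→d11:-→d12:-→d13:-→d14:-→d15:-→d16:H3→d17:-→d18:-→d19:-→d20:-→d21:-→d22:-→d23:H2 -> H2
  lookup 53.134.86.18: bits 001101011000011001 walk d0:-→d1:-→d2:-→d3:-→d4:-→d5:-→d6:-→d7:-→d8:-→d9:-→d10:-→d11:-→d12:-→d13:-→d14:-→d15:-→d16:H3→d17:-→d18:- -> H3
  + 53.0.0.0/8 (H2) depth=8
  del 53.134.126.0/23 (clear depth 23)
  lookup 53.134.0.7: bits 00110101100001100 walk d0:-→d1:-→d2:-→d3:-→d4:-→d5:-→d6:-→d7:-→d8:H2→d9:-→d10:-→d11:-→d12:-→d13:-→d14:-→d15:-→d16:H3→d17:- -> H3
  lookup 53.134.0.3: bits 00110101100001100 walk d0:-→d1:-→d2:-→d3:-→d4:-→d5:-→d6:-→d7:-→d8:H2→d9:-→d10:-→d11:-→d12:-→d13:-→d14:-→d15:-→d16:H3→d17:- -> H3

== LOOKUPS ==
["no-route","H0","H4","H4","H2","H3","H3","H3"]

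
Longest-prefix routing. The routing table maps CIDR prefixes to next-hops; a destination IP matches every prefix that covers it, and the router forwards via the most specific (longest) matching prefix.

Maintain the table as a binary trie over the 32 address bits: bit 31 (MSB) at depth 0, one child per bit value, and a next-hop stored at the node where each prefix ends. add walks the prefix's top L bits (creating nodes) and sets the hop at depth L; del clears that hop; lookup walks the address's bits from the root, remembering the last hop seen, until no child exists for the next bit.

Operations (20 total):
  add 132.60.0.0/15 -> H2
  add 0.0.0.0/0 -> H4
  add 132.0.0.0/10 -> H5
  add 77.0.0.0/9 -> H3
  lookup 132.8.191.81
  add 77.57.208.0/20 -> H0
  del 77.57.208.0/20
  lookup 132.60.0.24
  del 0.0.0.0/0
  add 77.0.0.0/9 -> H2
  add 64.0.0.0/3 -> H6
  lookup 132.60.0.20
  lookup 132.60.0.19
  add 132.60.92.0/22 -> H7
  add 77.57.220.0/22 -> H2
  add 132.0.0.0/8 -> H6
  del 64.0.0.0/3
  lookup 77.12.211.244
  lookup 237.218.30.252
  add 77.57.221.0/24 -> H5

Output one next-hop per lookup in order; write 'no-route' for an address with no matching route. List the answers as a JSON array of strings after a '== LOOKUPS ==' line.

Trace:
  add 132.60.0.0/15 -> H2 at depth 15
  add 0.0.0.0/0 -> H4 at depth 0
  add 132.0.0.0/10 -> H5 at depth 10
  add 77.0.0.0/9 -> H3 at depth 9
  lookup 132.8.191.81: bits 1000010000 walk d0:H4→d1:-→d2:-→d3:-→d4:-→d5:-→d6:-→d7:-→d8:-→d9:-→d10:H5 -> H5
  add 77.57.208.0/20 -> H0 at depth 20
  - 77.57.208.0/20 clear@20
  lookup 132.60.0.24: bits 100001000011110 walk d0:H4→d1:-→d2:-→d3:-→d4:-→d5:-→d6:-→d7:-→d8:-→d9:-→d10:H5→d11:-→d12:-→d13:-→d14:-→d15:H2 -> H2
  - 0.0.0.0/0 clear@0
  add 77.0.0.0/9 -> H2 at depth 9
  add 64.0.0.0/3 -> H6 at depth 3
  lookup 132.60.0.20: bits 100001000011110 walk d0:-→d1:-→d2:-→d3:-→d4:-→d5:-→d6:-→d7:-→d8:-→d9:-→d10:H5→d11:-→d12:-→d13:-→d14:-→d15:H2 -> H2
  lookup 132.60.0.19: bits 100001000011110 walk d0:-→d1:-→d2:-→d3:-→d4:-→d5:-→d6:-→d7:-→d8:-→d9:-→d10:H5→d11:-→d12:-→d13:-→d14:-→d15:H2 -> H2
  add 132.60.92.0/22 -> H7 at depth 22
  add 77.57.220.0/22 -> H2 at depth 22
  add 132.0.0.0/8 -> H6 at depth 8
  - 64.0.0.0/3 clear@3
  lookup 77.12.211.244: bits 0100110100 walk d0:-→d1:-→d2:-→d3:-→d4:-→d5:-→d6:-→d7:-→d8:-→d9:H2→d10:- -> H2
  lookup 237.218.30.252: bits 1 walk d0:-→d1:- -> no-route
  add 77.57.221.0/24 -> H5 at depth 24

== LOOKUPS ==
["H5","H2","H2","H2","H2","no-route"]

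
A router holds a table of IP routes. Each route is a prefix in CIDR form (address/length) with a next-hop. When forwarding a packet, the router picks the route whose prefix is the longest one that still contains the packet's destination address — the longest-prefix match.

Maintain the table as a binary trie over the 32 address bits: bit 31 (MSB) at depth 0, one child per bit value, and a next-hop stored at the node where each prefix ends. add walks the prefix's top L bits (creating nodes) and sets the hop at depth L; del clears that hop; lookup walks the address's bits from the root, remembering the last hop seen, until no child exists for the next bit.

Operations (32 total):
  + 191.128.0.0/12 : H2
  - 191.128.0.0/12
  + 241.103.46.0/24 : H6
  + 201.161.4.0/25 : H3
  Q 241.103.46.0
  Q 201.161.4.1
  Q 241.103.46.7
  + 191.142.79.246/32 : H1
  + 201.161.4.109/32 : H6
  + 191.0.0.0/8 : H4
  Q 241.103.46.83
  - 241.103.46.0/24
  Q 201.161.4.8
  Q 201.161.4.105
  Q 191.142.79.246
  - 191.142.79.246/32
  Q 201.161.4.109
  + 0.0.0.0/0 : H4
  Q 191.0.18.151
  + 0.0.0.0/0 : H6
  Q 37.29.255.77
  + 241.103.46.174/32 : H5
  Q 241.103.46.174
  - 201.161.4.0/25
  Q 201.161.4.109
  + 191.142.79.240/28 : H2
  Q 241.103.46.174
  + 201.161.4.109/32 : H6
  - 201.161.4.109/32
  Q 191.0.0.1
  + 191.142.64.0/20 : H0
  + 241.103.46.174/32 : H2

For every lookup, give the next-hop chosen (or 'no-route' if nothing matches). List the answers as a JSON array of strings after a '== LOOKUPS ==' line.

Apply in order:
  + 191.128.0.0/12 (H2) depth=12
  del 191.128.0.0/12 (clear depth 12)
  + 241.103.46.0/24 (H6) depth=24
  + 201.161.4.0/25 (H3) depth=25
  ? 241.103.46.0  path d0:-→d1:-→d2:-→d3:-→d4:-→d5:-→d6:-→d7:-→d8:-→d9:-→d10:-→d11:-→d12:-→d13:-→d14:-→d15:-→d16:-→d17:-→d18:-→d19:-→d20:-→d21:-→d22:-→d23:-→d24:H6  best=H6
  ? 201.161.4.1  path d0:-→d1:-→d2:-→d3:-→d4:-→d5:-→d6:-→d7:-→d8:-→d9:-→d10:-→d11:-→d12:-→d13:-→d14:-→d15:-→d16:-→d17:-→d18:-→d19:-→d20:-→d21:-→d22:-→d23:-→d24:-→d25:H3  best=H3
  ? 241.103.46.7  path d0:-→d1:-→d2:-→d3:-→d4:-→d5:-→d6:-→d7:-→d8:-→d9:-→d10:-→d11:-→d12:-→d13:-→d14:-→d15:-→d16:-→d17:-→d18:-→d19:-→d20:-→d21:-→d22:-→d23:-→d24:H6  best=H6
  + 191.142.79.246/32 (H1) depth=32
  + 201.161.4.109/32 (H6) depth=32
  + 191.0.0.0/8 (H4) depth=8
  ? 241.103.46.83  path d0:-→d1:-→d2:-→d3:-→d4:-→d5:-→d6:-→d7:-→d8:-→d9:-→d10:-→d11:-→d12:-→d13:-→d14:-→d15:-→d16:-→d17:-→d18:-→d19:-→d20:-→d21:-→d22:-→d23:-→d24:H6  best=H6
  del 241.103.46.0/24 (clear depth 24)
  ? 201.161.4.8  path d0:-→d1:-→d2:-→d3:-→d4:-→d5:-→d6:-→d7:-→d8:-→d9:-→d10:-→d11:-→d12:-→d13:-→d14:-→d15:-→d16:-→d17:-→d18:-→d19:-→d20:-→d21:-→d22:-→d23:-→d24:-→d25:H3  best=H3
  ? 201.161.4.105  path d0:-→d1:-→d2:-→d3:-→d4:-→d5:-→d6:-→d7:-→d8:-→d9:-→d10:-→d11:-→d12:-→d13:-→d14:-→d15:-→d16:-→d17:-→d18:-→d19:-→d20:-→d21:-→d22:-→d23:-→d24:-→d25:H3→d26:-→d27:-→d28:-→d29:-  best=H3
  ? 191.142.79.246  path d0:-→d1:-→d2:-→d3:-→d4:-→d5:-→d6:-→d7:-→d8:H4→d9:-→d10:-→d11:-→d12:-→d13:-→d14:-→d15:-→d16:-→d17:-→d18:-→d19:-→d20:-→d21:-→d22:-→d23:-→d24:-→d25:-→d26:-→d27:-→d28:-→d29:-→d30:-→d31:-→d32:H1  best=H1
  del 191.142.79.246/32 (clear depth 32)
  ? 201.161.4.109  path d0:-→d1:-→d2:-→d3:-→d4:-→d5:-→d6:-→d7:-→d8:-→d9:-→d10:-→d11:-→d12:-→d13:-→d14:-→d15:-→d16:-→d17:-→d18:-→d19:-→d20:-→d21:-→d22:-→d23:-→d24:-→d25:H3→d26:-→d27:-→d28:-→d29:-→d30:-→d31:-→d32:H6  best=H6
  + 0.0.0.0/0 (H4) depth=0
  ? 191.0.18.151  path d0:H4→d1:-→d2:-→d3:-→d4:-→d5:-→d6:-→d7:-→d8:H4  best=H4
  + 0.0.0.0/0 (H6) depth=0
  ? 37.29.255.77  path d0:H6  best=H6
  + 241.103.46.174/32 (H5) depth=32
  ? 241.103.46.174  path d0:H6→d1:-→d2:-→d3:-→d4:-→d5:-→d6:-→d7:-→d8:-→d9:-→d10:-→d11:-→d12:-→d13:-→d14:-→d15:-→d16:-→d17:-→d18:-→d19:-→d20:-→d21:-→d22:-→d23:-→d24:-→d25:-→d26:-→d27:-→d28:-→d29:-→d30:-→d31:-→d32:H5  best=H5
  del 201.161.4.0/25 (clear depth 25)
  ? 201.161.4.109  path d0:H6→d1:-→d2:-→d3:-→d4:-→d5:-→d6:-→d7:-→d8:-→d9:-→d10:-→d11:-→d12:-→d13:-→d14:-→d15:-→d16:-→d17:-→d18:-→d19:-→d20:-→d21:-→d22:-→d23:-→d24:-→d25:-→d26:-→d27:-→d28:-→d29:-→d30:-→d31:-→d32:H6  best=H6
  + 191.142.79.240/28 (H2) depth=28
  ? 241.103.46.174  path d0:H6→d1:-→d2:-→d3:-→d4:-→d5:-→d6:-→d7:-→d8:-→d9:-→d10:-→d11:-→d12:-→d13:-→d14:-→d15:-→d16:-→d17:-→d18:-→d19:-→d20:-→d21:-→d22:-→d23:-→d24:-→d25:-→d26:-→d27:-→d28:-→d29:-→d30:-→d31:-→d32:H5  best=H5
  + 201.161.4.109/32 (H6) depth=32
  del 201.161.4.109/32 (clear depth 32)
  ? 191.0.0.1  path d0:H6→d1:-→d2:-→d3:-→d4:-→d5:-→d6:-→d7:-→d8:H4  best=H4
  + 191.142.64.0/20 (H0) depth=20
  + 241.103.46.174/32 (H2) depth=32

== LOOKUPS ==
["H6","H3","H6","H6","H3","H3","H1","H6","H4","H6","H5","H6","H5","H4"]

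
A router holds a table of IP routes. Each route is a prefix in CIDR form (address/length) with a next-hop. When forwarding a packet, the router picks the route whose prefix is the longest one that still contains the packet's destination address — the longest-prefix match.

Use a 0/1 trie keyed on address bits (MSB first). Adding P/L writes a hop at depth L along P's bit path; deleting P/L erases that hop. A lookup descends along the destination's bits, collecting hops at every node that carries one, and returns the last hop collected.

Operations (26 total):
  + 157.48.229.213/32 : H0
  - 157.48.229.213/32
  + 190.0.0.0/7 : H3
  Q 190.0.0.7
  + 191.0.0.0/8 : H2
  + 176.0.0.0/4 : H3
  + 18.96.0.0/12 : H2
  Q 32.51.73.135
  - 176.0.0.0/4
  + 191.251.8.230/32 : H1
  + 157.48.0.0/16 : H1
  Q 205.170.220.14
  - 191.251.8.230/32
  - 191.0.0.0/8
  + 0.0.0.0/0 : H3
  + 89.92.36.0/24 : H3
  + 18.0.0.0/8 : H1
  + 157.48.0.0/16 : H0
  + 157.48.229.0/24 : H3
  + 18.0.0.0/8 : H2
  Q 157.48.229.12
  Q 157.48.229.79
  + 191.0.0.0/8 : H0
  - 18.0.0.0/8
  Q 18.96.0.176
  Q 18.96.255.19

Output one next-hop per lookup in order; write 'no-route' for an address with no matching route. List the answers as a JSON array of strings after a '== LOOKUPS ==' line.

Trace:
  + 157.48.229.213/32 (H0) depth=32
  del 157.48.229.213/32 (clear depth 32)
  + 190.0.0.0/7 (H3) depth=7
  ? 190.0.0.7  path d0:-→d1:-→d2:-→d3:-→d4:-→d5:-→d6:-→d7:H3  best=H3
  + 191.0.0.0/8 (H2) depth=8
  + 176.0.0.0/4 (H3) depth=4
  + 18.96.0.0/12 (H2) depth=12
  ? 32.51.73.135  path d0:-→d1:-→d2:-  best=no-route
  del 176.0.0.0/4 (clear depth 4)
  + 191.251.8.230/32 (H1) depth=32
  + 157.48.0.0/16 (H1) depth=16
  ? 205.170.220.14  path d0:-→d1:-  best=no-route
  del 191.251.8.230/32 (clear depth 32)
  del 191.0.0.0/8 (clear depth 8)
  + 0.0.0.0/0 (H3) depth=0
  + 89.92.36.0/24 (H3) depth=24
  + 18.0.0.0/8 (H1) depth=8
  + 157.48.0.0/16 (H0) depth=16
  + 157.48.229.0/24 (H3) depth=24
  + 18.0.0.0/8 (H2) depth=8
  ? 157.48.229.12  path d0:H3→d1:-→d2:-→d3:-→d4:-→d5:-→d6:-→d7:-→d8:-→d9:-→d10:-→d11:-→d12:-→d13:-→d14:-→d15:-→d16:H0→d17:-→d18:-→d19:-→d20:-→d21:-→d22:-→d23:-→d24:H3  best=H3
  ? 157.48.229.79  path d0:H3→d1:-→d2:-→d3:-→d4:-→d5:-→d6:-→d7:-→d8:-→d9:-→d10:-→d11:-→d12:-→d13:-→d14:-→d15:-→d16:H0→d17:-→d18:-→d19:-→d20:-→d21:-→d22:-→d23:-→d24:H3  best=H3
  + 191.0.0.0/8 (H0) depth=8
  del 18.0.0.0/8 (clear depth 8)
  ? 18.96.0.176  path d0:H3→d1:-→d2:-→d3:-→d4:-→d5:-→d6:-→d7:-→d8:-→d9:-→d10:-→d11:-→d12:H2  best=H2
  ? 18.96.255.19  path d0:H3→d1:-→d2:-→d3:-→d4:-→d5:-→d6:-→d7:-→d8:-→d9:-→d10:-→d11:-→d12:H2  best=H2

== LOOKUPS ==
["H3","no-route","no-route","H3","H3","H2","H2"]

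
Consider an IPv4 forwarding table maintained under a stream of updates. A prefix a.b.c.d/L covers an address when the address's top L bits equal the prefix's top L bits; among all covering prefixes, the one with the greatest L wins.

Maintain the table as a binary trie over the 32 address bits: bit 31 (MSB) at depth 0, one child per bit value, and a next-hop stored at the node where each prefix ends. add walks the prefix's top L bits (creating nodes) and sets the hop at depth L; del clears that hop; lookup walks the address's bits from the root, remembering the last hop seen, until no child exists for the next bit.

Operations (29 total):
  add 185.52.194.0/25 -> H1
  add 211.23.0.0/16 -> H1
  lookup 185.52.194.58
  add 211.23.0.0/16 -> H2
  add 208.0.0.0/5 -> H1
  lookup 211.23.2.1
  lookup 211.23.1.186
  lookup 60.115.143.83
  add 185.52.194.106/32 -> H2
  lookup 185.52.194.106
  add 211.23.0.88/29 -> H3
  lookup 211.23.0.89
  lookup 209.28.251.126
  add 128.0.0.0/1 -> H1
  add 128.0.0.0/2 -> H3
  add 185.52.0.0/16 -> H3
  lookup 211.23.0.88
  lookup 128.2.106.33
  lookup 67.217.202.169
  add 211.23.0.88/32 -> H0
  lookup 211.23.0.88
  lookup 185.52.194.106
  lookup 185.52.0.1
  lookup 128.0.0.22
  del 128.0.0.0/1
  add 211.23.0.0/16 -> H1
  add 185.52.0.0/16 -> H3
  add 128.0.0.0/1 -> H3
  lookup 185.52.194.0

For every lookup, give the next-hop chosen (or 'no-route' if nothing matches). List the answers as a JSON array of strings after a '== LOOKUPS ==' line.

Apply in order:
  add 185.52.194.0/25 -> H1 at depth 25
  add 211.23.0.0/16 -> H1 at depth 16
  ? 185.52.194.58  path d0:-→d1:-→d2:-→d3:-→d4:-→d5:-→d6:-→d7:-→d8:-→d9:-→d10:-→d11:-→d12:-→d13:-→d14:-→d15:-→d16:-→d17:-→d18:-→d19:-→d20:-→d21:-→d22:-→d23:-→d24:-→d25:H1  best=H1
  add 211.23.0.0/16 -> H2 at depth 16
  add 208.0.0.0/5 -> H1 at depth 5
  ? 211.23.2.1  path d0:-→d1:-→d2:-→d3:-→d4:-→d5:H1→d6:-→d7:-→d8:-→d9:-→d10:-→d11:-→d12:-→d13:-→d14:-→d15:-→d16:H2  best=H2
  ? 211.23.1.186  path d0:-→d1:-→d2:-→d3:-→d4:-→d5:H1→d6:-→d7:-→d8:-→d9:-→d10:-→d11:-→d12:-→d13:-→d14:-→d15:-→d16:H2  best=H2
  ? 60.115.143.83  path d0:-  best=no-route
  add 185.52.194.106/32 -> H2 at depth 32
  ? 185.52.194.106  path d0:-→d1:-→d2:-→d3:-→d4:-→d5:-→d6:-→d7:-→d8:-→d9:-→d10:-→d11:-→d12:-→d13:-→d14:-→d15:-→d16:-→d17:-→d18:-→d19:-→d20:-→d21:-→d22:-→d23:-→d24:-→d25:H1→d26:-→d27:-→d28:-→d29:-→d30:-→d31:-→d32:H2  best=H2
  add 211.23.0.88/29 -> H3 at depth 29
  ? 211.23.0.89  path d0:-→d1:-→d2:-→d3:-→d4:-→d5:H1→d6:-→d7:-→d8:-→d9:-→d10:-→d11:-→d12:-→d13:-→d14:-→d15:-→d16:H2→d17:-→d18:-→d19:-→d20:-→d21:-→d22:-→d23:-→d24:-→d25:-→d26:-→d27:-→d28:-→d29:H3  best=H3
  ? 209.28.251.126  path d0:-→d1:-→d2:-→d3:-→d4:-→d5:H1→d6:-  best=H1
  add 128.0.0.0/1 -> H1 at depth 1
  add 128.0.0.0/2 -> H3 at depth 2
  add 185.52.0.0/16 -> H3 at depth 16
  ? 211.23.0.88  path d0:-→d1:H1→d2:-→d3:-→d4:-→d5:H1→d6:-→d7:-→d8:-→d9:-→d10:-→d11:-→d12:-→d13:-→d14:-→d15:-→d16:H2→d17:-→d18:-→d19:-→d20:-→d21:-→d22:-→d23:-→d24:-→d25:-→d26:-→d27:-→d28:-→d29:H3  best=H3
  ? 128.2.106.33  path d0:-→d1:H1→d2:H3  best=H3
  ? 67.217.202.169  path d0:-  best=no-route
  add 211.23.0.88/32 -> H0 at depth 32
  ? 211.23.0.88  path d0:-→d1:H1→d2:-→d3:-→d4:-→d5:H1→d6:-→d7:-→d8:-→d9:-→d10:-→d11:-→d12:-→d13:-→d14:-→d15:-→d16:H2→d17:-→d18:-→d19:-→d20:-→d21:-→d22:-→d23:-→d24:-→d25:-→d26:-→d27:-→d28:-→d29:H3→d30:-→d31:-→d32:H0  best=H0
  ? 185.52.194.106  path d0:-→d1:H1→d2:H3→d3:-→d4:-→d5:-→d6:-→d7:-→d8:-→d9:-→d10:-→d11:-→d12:-→d13:-→d14:-→d15:-→d16:H3→d17:-→d18:-→d19:-→d20:-→d21:-→d22:-→d23:-→d24:-→d25:H1→d26:-→d27:-→d28:-→d29:-→d30:-→d31:-→d32:H2  best=H2
  ? 185.52.0.1  path d0:-→d1:H1→d2:H3→d3:-→d4:-→d5:-→d6:-→d7:-→d8:-→d9:-→d10:-→d11:-→d12:-→d13:-→d14:-→d15:-→d16:H3  best=H3
  ? 128.0.0.22  path d0:-→d1:H1→d2:H3  best=H3
  - 128.0.0.0/1 clear@1
  add 211.23.0.0/16 -> H1 at depth 16
  add 185.52.0.0/16 -> H3 at depth 16
  add 128.0.0.0/1 -> H3 at depth 1
  ? 185.52.194.0  path d0:-→d1:H3→d2:H3→d3:-→d4:-→d5:-→d6:-→d7:-→d8:-→d9:-→d10:-→d11:-→d12:-→d13:-→d14:-→d15:-→d16:H3→d17:-→d18:-→d19:-→d20:-→d21:-→d22:-→d23:-→d24:-→d25:H1  best=H1

== LOOKUPS ==
["H1","H2","H2","no-route","H2","H3","H1","H3","H3","no-route","H0","H2","H3","H3","H1"]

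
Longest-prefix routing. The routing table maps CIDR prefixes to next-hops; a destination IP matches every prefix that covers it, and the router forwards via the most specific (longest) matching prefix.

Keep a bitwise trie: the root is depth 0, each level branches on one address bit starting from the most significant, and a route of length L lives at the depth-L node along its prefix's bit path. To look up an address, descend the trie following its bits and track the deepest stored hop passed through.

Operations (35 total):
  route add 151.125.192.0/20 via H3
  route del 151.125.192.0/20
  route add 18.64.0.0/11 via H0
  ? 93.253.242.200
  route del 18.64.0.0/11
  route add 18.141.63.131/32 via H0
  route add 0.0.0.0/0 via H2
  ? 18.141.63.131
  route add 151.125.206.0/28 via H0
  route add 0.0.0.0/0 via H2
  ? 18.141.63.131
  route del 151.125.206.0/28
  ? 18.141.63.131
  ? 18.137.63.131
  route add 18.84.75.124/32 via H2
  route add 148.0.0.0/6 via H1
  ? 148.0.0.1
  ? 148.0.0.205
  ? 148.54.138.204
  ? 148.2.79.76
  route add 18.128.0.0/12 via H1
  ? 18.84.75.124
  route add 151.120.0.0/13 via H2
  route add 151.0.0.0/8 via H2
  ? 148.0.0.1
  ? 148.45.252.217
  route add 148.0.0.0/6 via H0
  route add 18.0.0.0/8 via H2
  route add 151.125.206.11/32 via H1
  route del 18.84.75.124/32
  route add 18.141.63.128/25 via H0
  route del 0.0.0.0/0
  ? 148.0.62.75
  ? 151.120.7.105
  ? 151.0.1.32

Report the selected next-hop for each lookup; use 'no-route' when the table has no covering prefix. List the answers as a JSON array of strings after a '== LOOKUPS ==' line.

Trace:
  + 151.125.192.0/20 (H3) depth=20
  - 151.125.192.0/20 clear@20
  + 18.64.0.0/11 (H0) depth=11
  Q 93.253.242.200: descend 0 ; hops seen [∅] ; pick no-route
  - 18.64.0.0/11 clear@11
  + 18.141.63.131/32 (H0) depth=32
  + 0.0.0.0/0 (H2) depth=0
  Q 18.141.63.131: descend 00010010100011010011111110000011 ; hops seen [H2,H0] ; pick H0
  + 151.125.206.0/28 (H0) depth=28
  + 0.0.0.0/0 (H2) depth=0
  Q 18.141.63.131: descend 00010010100011010011111110000011 ; hops seen [H2,H0] ; pick H0
  - 151.125.206.0/28 clear@28
  Q 18.141.63.131: descend 00010010100011010011111110000011 ; hops seen [H2,H0] ; pick H0
  Q 18.137.63.131: descend 0001001010001 ; hops seen [H2] ; pick H2
  + 18.84.75.124/32 (H2) depth=32
  + 148.0.0.0/6 (H1) depth=6
  Q 148.0.0.1: descend 100101 ; hops seen [H2,H1] ; pick H1
  Q 148.0.0.205: descend 100101 ; hops seen [H2,H1] ; pick H1
  Q 148.54.138.204: descend 100101 ; hops seen [H2,H1] ; pick H1
  Q 148.2.79.76: descend 100101 ; hops seen [H2,H1] ; pick H1
  + 18.128.0.0/12 (H1) depth=12
  Q 18.84.75.124: descend 00010010010101000100101101111100 ; hops seen [H2,H2] ; pick H2
  + 151.120.0.0/13 (H2) depth=13
  + 151.0.0.0/8 (H2) depth=8
  Q 148.0.0.1: descend 100101 ; hops seen [H2,H1] ; pick H1
  Q 148.45.252.217: descend 100101 ; hops seen [H2,H1] ; pick H1
  + 148.0.0.0/6 (H0) depth=6
  + 18.0.0.0/8 (H2) depth=8
  + 151.125.206.11/32 (H1) depth=32
  - 18.84.75.124/32 clear@32
  + 18.141.63.128/25 (H0) depth=25
  - 0.0.0.0/0 clear@0
  Q 148.0.62.75: descend 100101 ; hops seen [H0] ; pick H0
  Q 151.120.7.105: descend 1001011101111 ; hops seen [H0,H2,H2] ; pick H2
  Q 151.0.1.32: descend 100101110 ; hops seen [H0,H2] ; pick H2

== LOOKUPS ==
["no-route","H0","H0","H0","H2","H1","H1","H1","H1","H2","H1","H1","H0","H2","H2"]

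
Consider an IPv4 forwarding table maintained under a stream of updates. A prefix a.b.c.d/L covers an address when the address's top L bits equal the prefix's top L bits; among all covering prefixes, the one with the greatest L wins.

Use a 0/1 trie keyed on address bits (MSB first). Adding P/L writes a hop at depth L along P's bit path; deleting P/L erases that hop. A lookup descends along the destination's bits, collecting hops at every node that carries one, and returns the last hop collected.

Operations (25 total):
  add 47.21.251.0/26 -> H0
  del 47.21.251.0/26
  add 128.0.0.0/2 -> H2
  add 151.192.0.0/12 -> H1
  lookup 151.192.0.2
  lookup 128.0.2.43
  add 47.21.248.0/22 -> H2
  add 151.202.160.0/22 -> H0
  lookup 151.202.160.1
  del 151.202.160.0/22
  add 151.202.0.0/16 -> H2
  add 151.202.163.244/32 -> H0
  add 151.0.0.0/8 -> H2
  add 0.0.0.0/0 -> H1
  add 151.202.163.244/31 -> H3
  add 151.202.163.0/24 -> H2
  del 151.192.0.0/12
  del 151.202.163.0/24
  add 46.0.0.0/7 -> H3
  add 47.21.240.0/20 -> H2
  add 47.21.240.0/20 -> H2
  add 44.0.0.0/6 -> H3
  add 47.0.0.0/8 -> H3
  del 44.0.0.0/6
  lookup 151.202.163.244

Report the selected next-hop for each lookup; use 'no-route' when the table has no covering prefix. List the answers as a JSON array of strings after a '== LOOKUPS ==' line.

Apply in order:
  + 47.21.251.0/26 (H0) depth=26
  - 47.21.251.0/26 clear@26
  + 128.0.0.0/2 (H2) depth=2
  + 151.192.0.0/12 (H1) depth=12
  lookup 151.192.0.2: bits 100101111100 walk d0:-→d1:-→d2:H2→d3:-→d4:-→d5:-→d6:-→d7:-→d8:-→d9:-→d10:-→d11:-→d12:H1 -> H1
  lookup 128.0.2.43: bits 100 walk d0:-→d1:-→d2:H2→d3:- -> H2
  + 47.21.248.0/22 (H2) depth=22
  + 151.202.160.0/22 (H0) depth=22
  lookup 151.202.160.1: bits 1001011111001010101000 walk d0:-→d1:-→d2:H2→d3:-→d4:-→d5:-→d6:-→d7:-→d8:-→d9:-→d10:-→d11:-→d12:H1→d13:-→d14:-→d15:-→d16:-→d17:-→d18:-→d19:-→d20:-→d21:-→d22:H0 -> H0
  - 151.202.160.0/22 clear@22
  + 151.202.0.0/16 (H2) depth=16
  + 151.202.163.244/32 (H0) depth=32
  + 151.0.0.0/8 (H2) depth=8
  + 0.0.0.0/0 (H1) depth=0
  + 151.202.163.244/31 (H3) depth=31
  + 151.202.163.0/24 (H2) depth=24
  - 151.192.0.0/12 clear@12
  - 151.202.163.0/24 clear@24
  + 46.0.0.0/7 (H3) depth=7
  + 47.21.240.0/20 (H2) depth=20
  + 47.21.240.0/20 (H2) depth=20
  + 44.0.0.0/6 (H3) depth=6
  + 47.0.0.0/8 (H3) depth=8
  - 44.0.0.0/6 clear@6
  lookup 151.202.163.244: bits 10010111110010101010001111110100 walk d0:H1→d1:-→d2:H2→d3:-→d4:-→d5:-→d6:-→d7:-→d8:H2→d9:-→d10:-→d11:-→d12:-→d13:-→d14:-→d15:-→d16:H2→d17:-→d18:-→d19:-→d20:-→d21:-→d22:-→d23:-→d24:-→d25:-→d26:-→d27:-→d28:-→d29:-→d30:-→d31:H3→d32:H0 -> H0

== LOOKUPS ==
["H1","H2","H0","H0"]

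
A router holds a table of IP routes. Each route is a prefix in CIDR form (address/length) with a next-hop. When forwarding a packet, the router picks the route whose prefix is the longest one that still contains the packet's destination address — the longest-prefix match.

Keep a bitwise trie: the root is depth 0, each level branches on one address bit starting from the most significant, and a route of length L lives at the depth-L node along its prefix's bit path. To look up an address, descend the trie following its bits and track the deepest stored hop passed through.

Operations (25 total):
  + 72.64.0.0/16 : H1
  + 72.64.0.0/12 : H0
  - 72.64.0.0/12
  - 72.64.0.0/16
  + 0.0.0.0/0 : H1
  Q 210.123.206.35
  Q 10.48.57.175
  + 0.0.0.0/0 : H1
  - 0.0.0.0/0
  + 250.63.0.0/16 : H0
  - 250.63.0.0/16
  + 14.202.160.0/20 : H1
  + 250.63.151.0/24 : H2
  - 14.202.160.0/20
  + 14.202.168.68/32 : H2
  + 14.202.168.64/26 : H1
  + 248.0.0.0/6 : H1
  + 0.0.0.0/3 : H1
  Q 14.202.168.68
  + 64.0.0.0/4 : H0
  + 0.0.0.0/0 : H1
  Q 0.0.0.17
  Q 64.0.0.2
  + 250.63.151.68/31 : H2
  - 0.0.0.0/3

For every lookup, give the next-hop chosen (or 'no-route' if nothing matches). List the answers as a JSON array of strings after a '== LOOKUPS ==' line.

Trace:
  + 72.64.0.0/16 (H1) depth=16
  + 72.64.0.0/12 (H0) depth=12
  del 72.64.0.0/12 (clear depth 12)
  del 72.64.0.0/16 (clear depth 16)
  + 0.0.0.0/0 (H1) depth=0
  Q 210.123.206.35: descend ε ; hops seen [H1] ; pick H1
  Q 10.48.57.175: descend 0 ; hops seen [H1] ; pick H1
  + 0.0.0.0/0 (H1) depth=0
  del 0.0.0.0/0 (clear depth 0)
  + 250.63.0.0/16 (H0) depth=16
  del 250.63.0.0/16 (clear depth 16)
  + 14.202.160.0/20 (H1) depth=20
  + 250.63.151.0/24 (H2) depth=24
  del 14.202.160.0/20 (clear depth 20)
  + 14.202.168.68/32 (H2) depth=32
  + 14.202.168.64/26 (H1) depth=26
  + 248.0.0.0/6 (H1) depth=6
  + 0.0.0.0/3 (H1) depth=3
  Q 14.202.168.68: descend 00001110110010101010100001000100 ; hops seen [H1,H1,H2] ; pick H2
  + 64.0.0.0/4 (H0) depth=4
  + 0.0.0.0/0 (H1) depth=0
  Q 0.0.0.17: descend 0000 ; hops seen [H1,H1] ; pick H1
  Q 64.0.0.2: descend 0100 ; hops seen [H1,H0] ; pick H0
  + 250.63.151.68/31 (H2) depth=31
  del 0.0.0.0/3 (clear depth 3)

== LOOKUPS ==
["H1","H1","H2","H1","H0"]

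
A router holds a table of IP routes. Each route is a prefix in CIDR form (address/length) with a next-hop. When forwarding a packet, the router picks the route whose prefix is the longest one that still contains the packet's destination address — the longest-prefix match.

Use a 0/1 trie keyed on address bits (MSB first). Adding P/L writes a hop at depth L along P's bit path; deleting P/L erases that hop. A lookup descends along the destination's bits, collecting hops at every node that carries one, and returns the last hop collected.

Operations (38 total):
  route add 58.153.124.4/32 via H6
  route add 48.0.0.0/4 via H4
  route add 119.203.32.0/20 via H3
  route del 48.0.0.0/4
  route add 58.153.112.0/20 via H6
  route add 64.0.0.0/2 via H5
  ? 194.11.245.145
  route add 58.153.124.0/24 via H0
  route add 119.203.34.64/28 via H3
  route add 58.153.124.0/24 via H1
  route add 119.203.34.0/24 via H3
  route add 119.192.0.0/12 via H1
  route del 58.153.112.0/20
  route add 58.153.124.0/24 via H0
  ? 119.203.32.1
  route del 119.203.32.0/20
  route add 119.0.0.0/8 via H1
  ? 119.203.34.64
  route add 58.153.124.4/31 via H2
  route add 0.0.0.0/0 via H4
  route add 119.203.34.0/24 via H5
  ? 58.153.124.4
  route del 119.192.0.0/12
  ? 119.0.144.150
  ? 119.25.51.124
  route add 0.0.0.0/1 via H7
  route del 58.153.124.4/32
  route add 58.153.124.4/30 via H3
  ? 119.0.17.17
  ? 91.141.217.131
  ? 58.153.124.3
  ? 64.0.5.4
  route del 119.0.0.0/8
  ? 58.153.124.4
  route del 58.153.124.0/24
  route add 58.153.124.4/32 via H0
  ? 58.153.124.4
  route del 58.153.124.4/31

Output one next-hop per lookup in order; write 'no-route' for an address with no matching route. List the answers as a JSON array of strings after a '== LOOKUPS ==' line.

Apply in order:
  add 58.153.124.4/32 -> H6 at depth 32
  add 48.0.0.0/4 -> H4 at depth 4
  add 119.203.32.0/20 -> H3 at depth 20
  - 48.0.0.0/4 clear@4
  add 58.153.112.0/20 -> H6 at depth 20
  add 64.0.0.0/2 -> H5 at depth 2
  ? 194.11.245.145  path d0:-  best=no-route
  add 58.153.124.0/24 -> H0 at depth 24
  add 119.203.34.64/28 -> H3 at depth 28
  add 58.153.124.0/24 -> H1 at depth 24
  add 119.203.34.0/24 -> H3 at depth 24
  add 119.192.0.0/12 -> H1 at depth 12
  - 58.153.112.0/20 clear@20
  add 58.153.124.0/24 -> H0 at depth 24
  ? 119.203.32.1  path d0:-→d1:-→d2:H5→d3:-→d4:-→d5:-→d6:-→d7:-→d8:-→d9:-→d10:-→d11:-→d12:H1→d13:-→d14:-→d15:-→d16:-→d17:-→d18:-→d19:-→d20:H3→d21:-→d22:-  best=H3
  - 119.203.32.0/20 clear@20
  add 119.0.0.0/8 -> H1 at depth 8
  ? 119.203.34.64  path d0:-→d1:-→d2:H5→d3:-→d4:-→d5:-→d6:-→d7:-→d8:H1→d9:-→d10:-→d11:-→d12:H1→d13:-→d14:-→d15:-→d16:-→d17:-→d18:-→d19:-→d20:-→d21:-→d22:-→d23:-→d24:H3→d25:-→d26:-→d27:-→d28:H3  best=H3
  add 58.153.124.4/31 -> H2 at depth 31
  add 0.0.0.0/0 -> H4 at depth 0
  add 119.203.34.0/24 -> H5 at depth 24
  ? 58.153.124.4  path d0:H4→d1:-→d2:-→d3:-→d4:-→d5:-→d6:-→d7:-→d8:-→d9:-→d10:-→d11:-→d12:-→d13:-→d14:-→d15:-→d16:-→d17:-→d18:-→d19:-→d20:-→d21:-→d22:-→d23:-→d24:H0→d25:-→d26:-→d27:-→d28:-→d29:-→d30:-→d31:H2→d32:H6  best=H6
  - 119.192.0.0/12 clear@12
  ? 119.0.144.150  path d0:H4→d1:-→d2:H5→d3:-→d4:-→d5:-→d6:-→d7:-→d8:H1  best=H1
  ? 119.25.51.124  path d0:H4→d1:-→d2:H5→d3:-→d4:-→d5:-→d6:-→d7:-→d8:H1  best=H1
  add 0.0.0.0/1 -> H7 at depth 1
  - 58.153.124.4/32 clear@32
  add 58.153.124.4/30 -> H3 at depth 30
  ? 119.0.17.17  path d0:H4→d1:H7→d2:H5→d3:-→d4:-→d5:-→d6:-→d7:-→d8:H1  best=H1
  ? 91.141.217.131  path d0:H4→d1:H7→d2:H5  best=H5
  ? 58.153.124.3  path d0:H4→d1:H7→d2:-→d3:-→d4:-→d5:-→d6:-→d7:-→d8:-→d9:-→d10:-→d11:-→d12:-→d13:-→d14:-→d15:-→d16:-→d17:-→d18:-→d19:-→d20:-→d21:-→d22:-→d23:-→d24:H0→d25:-→d26:-→d27:-→d28:-→d29:-  best=H0
  ? 64.0.5.4  path d0:H4→d1:H7→d2:H5  best=H5
  - 119.0.0.0/8 clear@8
  ? 58.153.124.4  path d0:H4→d1:H7→d2:-→d3:-→d4:-→d5:-→d6:-→d7:-→d8:-→d9:-→d10:-→d11:-→d12:-→d13:-→d14:-→d15:-→d16:-→d17:-→d18:-→d19:-→d20:-→d21:-→d22:-→d23:-→d24:H0→d25:-→d26:-→d27:-→d28:-→d29:-→d30:H3→d31:H2→d32:-  best=H2
  - 58.153.124.0/24 clear@24
  add 58.153.124.4/32 -> H0 at depth 32
  ? 58.153.124.4  path d0:H4→d1:H7→d2:-→d3:-→d4:-→d5:-→d6:-→d7:-→d8:-→d9:-→d10:-→d11:-→d12:-→d13:-→d14:-→d15:-→d16:-→d17:-→d18:-→d19:-→d20:-→d21:-→d22:-→d23:-→d24:-→d25:-→d26:-→d27:-→d28:-→d29:-→d30:H3→d31:H2→d32:H0  best=H0
  - 58.153.124.4/31 clear@31

== LOOKUPS ==
["no-route","H3","H3","H6","H1","H1","H1","H5","H0","H5","H2","H0"]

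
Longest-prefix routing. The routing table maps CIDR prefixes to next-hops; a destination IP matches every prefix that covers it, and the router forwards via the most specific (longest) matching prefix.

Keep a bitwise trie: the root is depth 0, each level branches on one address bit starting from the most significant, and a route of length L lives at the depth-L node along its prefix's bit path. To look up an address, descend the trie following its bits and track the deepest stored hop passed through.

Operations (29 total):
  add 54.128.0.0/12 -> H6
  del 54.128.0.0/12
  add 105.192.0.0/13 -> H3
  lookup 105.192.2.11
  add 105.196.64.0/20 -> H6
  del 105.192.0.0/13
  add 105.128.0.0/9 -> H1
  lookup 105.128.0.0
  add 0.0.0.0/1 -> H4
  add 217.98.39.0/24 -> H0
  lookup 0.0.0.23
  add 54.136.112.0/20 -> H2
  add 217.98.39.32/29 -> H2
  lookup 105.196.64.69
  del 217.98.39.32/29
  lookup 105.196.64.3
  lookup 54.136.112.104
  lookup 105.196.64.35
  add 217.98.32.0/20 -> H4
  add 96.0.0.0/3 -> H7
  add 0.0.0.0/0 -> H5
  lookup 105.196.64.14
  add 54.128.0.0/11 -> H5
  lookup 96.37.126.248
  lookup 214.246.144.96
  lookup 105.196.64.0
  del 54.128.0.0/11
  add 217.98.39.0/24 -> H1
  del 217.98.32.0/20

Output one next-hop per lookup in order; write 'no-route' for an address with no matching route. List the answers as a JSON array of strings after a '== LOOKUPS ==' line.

Apply in order:
  + 54.128.0.0/12 (H6) depth=12
  del 54.128.0.0/12 (clear depth 12)
  + 105.192.0.0/13 (H3) depth=13
  lookup 105.192.2.11: bits 0110100111000 walk d0:-→d1:-→d2:-→d3:-→d4:-→d5:-→d6:-→d7:-→d8:-→d9:-→d10:-→d11:-→d12:-→d13:H3 -> H3
  + 105.196.64.0/20 (H6) depth=20
  del 105.192.0.0/13 (clear depth 13)
  + 105.128.0.0/9 (H1) depth=9
  lookup 105.128.0.0: bits 011010011 walk d0:-→d1:-→d2:-→d3:-→d4:-→d5:-→d6:-→d7:-→d8:-→d9:H1 -> H1
  + 0.0.0.0/1 (H4) depth=1
  + 217.98.39.0/24 (H0) depth=24
  lookup 0.0.0.23: bits 00 walk d0:-→d1:H4→d2:- -> H4
  + 54.136.112.0/20 (H2) depth=20
  + 217.98.39.32/29 (H2) depth=29
  lookup 105.196.64.69: bits 01101001110001000100 walk d0:-→d1:H4→d2:-→d3:-→d4:-→d5:-→d6:-→d7:-→d8:-→d9:H1→d10:-→d11:-→d12:-→d13:-→d14:-→d15:-→d16:-→d17:-→d18:-→d19:-→d20:H6 -> H6
  del 217.98.39.32/29 (clear depth 29)
  lookup 105.196.64.3: bits 01101001110001000100 walk d0:-→d1:H4→d2:-→d3:-→d4:-→d5:-→d6:-→d7:-→d8:-→d9:H1→d10:-→d11:-→d12:-→d13:-→d14:-→d15:-→d16:-→d17:-→d18:-→d19:-→d20:H6 -> H6
  lookup 54.136.112.104: bits 00110110100010000111 walk d0:-→d1:H4→d2:-→d3:-→d4:-→d5:-→d6:-→d7:-→d8:-→d9:-→d10:-→d11:-→d12:-→d13:-→d14:-→d15:-→d16:-→d17:-→d18:-→d19:-→d20:H2 -> H2
  lookup 105.196.64.35: bits 01101001110001000100 walk d0:-→d1:H4→d2:-→d3:-→d4:-→d5:-→d6:-→d7:-→d8:-→d9:H1→d10:-→d11:-→d12:-→d13:-→d14:-→d15:-→d16:-→d17:-→d18:-→d19:-→d20:H6 -> H6
  + 217.98.32.0/20 (H4) depth=20
  + 96.0.0.0/3 (H7) depth=3
  + 0.0.0.0/0 (H5) depth=0
  lookup 105.196.64.14: bits 01101001110001000100 walk d0:H5→d1:H4→d2:-→d3:H7→d4:-→d5:-→d6:-→d7:-→d8:-→d9:H1→d10:-→d11:-→d12:-→d13:-→d14:-→d15:-→d16:-→d17:-→d18:-→d19:-→d20:H6 -> H6
  + 54.128.0.0/11 (H5) depth=11
  lookup 96.37.126.248: bits 0110 walk d0:H5→d1:H4→d2:-→d3:H7→d4:- -> H7
  lookup 214.246.144.96: bits 1101 walk d0:H5→d1:-→d2:-→d3:-→d4:- -> H5
  lookup 105.196.64.0: bits 01101001110001000100 walk d0:H5→d1:H4→d2:-→d3:H7→d4:-→d5:-→d6:-→d7:-→d8:-→d9:H1→d10:-→d11:-→d12:-→d13:-→d14:-→d15:-→d16:-→d17:-→d18:-→d19:-→d20:H6 -> H6
  del 54.128.0.0/11 (clear depth 11)
  + 217.98.39.0/24 (H1) depth=24
  del 217.98.32.0/20 (clear depth 20)

== LOOKUPS ==
["H3","H1","H4","H6","H6","H2","H6","H6","H7","H5","H6"]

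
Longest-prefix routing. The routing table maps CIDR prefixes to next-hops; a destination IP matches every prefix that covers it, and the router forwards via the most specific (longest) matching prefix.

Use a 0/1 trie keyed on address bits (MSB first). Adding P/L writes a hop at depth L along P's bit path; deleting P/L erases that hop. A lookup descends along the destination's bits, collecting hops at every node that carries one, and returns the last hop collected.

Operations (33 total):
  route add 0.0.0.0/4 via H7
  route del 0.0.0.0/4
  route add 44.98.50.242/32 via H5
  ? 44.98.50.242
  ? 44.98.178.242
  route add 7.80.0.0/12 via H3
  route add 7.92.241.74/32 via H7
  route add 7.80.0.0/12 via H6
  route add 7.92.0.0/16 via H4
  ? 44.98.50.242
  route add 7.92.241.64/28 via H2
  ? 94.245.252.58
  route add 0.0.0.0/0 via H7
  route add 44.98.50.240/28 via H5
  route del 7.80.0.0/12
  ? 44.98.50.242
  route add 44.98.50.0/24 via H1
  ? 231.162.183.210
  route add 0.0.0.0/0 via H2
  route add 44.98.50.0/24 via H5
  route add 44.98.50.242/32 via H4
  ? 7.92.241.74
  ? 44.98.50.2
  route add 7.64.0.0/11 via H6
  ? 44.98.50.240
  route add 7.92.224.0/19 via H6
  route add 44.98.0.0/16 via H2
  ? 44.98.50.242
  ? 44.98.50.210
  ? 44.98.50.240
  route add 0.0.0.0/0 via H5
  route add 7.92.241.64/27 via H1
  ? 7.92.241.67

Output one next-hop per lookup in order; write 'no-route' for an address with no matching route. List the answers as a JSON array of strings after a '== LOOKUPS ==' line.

Trace:
  + 0.0.0.0/4 (H7) depth=4
  del 0.0.0.0/4 (clear depth 4)
  + 44.98.50.242/32 (H5) depth=32
  ? 44.98.50.242  path d0:-→d1:-→d2:-→d3:-→d4:-→d5:-→d6:-→d7:-→d8:-→d9:-→d10:-→d11:-→d12:-→d13:-→d14:-→d15:-→d16:-→d17:-→d18:-→d19:-→d20:-→d21:-→d22:-→d23:-→d24:-→d25:-→d26:-→d27:-→d28:-→d29:-→d30:-→d31:-→d32:H5  best=H5
  ? 44.98.178.242  path d0:-→d1:-→d2:-→d3:-→d4:-→d5:-→d6:-→d7:-→d8:-→d9:-→d10:-→d11:-→d12:-→d13:-→d14:-→d15:-→d16:-  best=no-route
  + 7.80.0.0/12 (H3) depth=12
  + 7.92.241.74/32 (H7) depth=32
  + 7.80.0.0/12 (H6) depth=12
  + 7.92.0.0/16 (H4) depth=16
  ? 44.98.50.242  path d0:-→d1:-→d2:-→d3:-→d4:-→d5:-→d6:-→d7:-→d8:-→d9:-→d10:-→d11:-→d12:-→d13:-→d14:-→d15:-→d16:-→d17:-→d18:-→d19:-→d20:-→d21:-→d22:-→d23:-→d24:-→d25:-→d26:-→d27:-→d28:-→d29:-→d30:-→d31:-→d32:H5  best=H5
  + 7.92.241.64/28 (H2) depth=28
  ? 94.245.252.58  path d0:-→d1:-  best=no-route
  + 0.0.0.0/0 (H7) depth=0
  + 44.98.50.240/28 (H5) depth=28
  del 7.80.0.0/12 (clear depth 12)
  ? 44.98.50.242  path d0:H7→d1:-→d2:-→d3:-→d4:-→d5:-→d6:-→d7:-→d8:-→d9:-→d10:-→d11:-→d12:-→d13:-→d14:-→d15:-→d16:-→d17:-→d18:-→d19:-→d20:-→d21:-→d22:-→d23:-→d24:-→d25:-→d26:-→d27:-→d28:H5→d29:-→d30:-→d31:-→d32:H5  best=H5
  + 44.98.50.0/24 (H1) depth=24
  ? 231.162.183.210  path d0:H7  best=H7
  + 0.0.0.0/0 (H2) depth=0
  + 44.98.50.0/24 (H5) depth=24
  + 44.98.50.242/32 (H4) depth=32
  ? 7.92.241.74  path d0:H2→d1:-→d2:-→d3:-→d4:-→d5:-→d6:-→d7:-→d8:-→d9:-→d10:-→d11:-→d12:-→d13:-→d14:-→d15:-→d16:H4→d17:-→d18:-→d19:-→d20:-→d21:-→d22:-→d23:-→d24:-→d25:-→d26:-→d27:-→d28:H2→d29:-→d30:-→d31:-→d32:H7  best=H7
  ? 44.98.50.2  path d0:H2→d1:-→d2:-→d3:-→d4:-→d5:-→d6:-→d7:-→d8:-→d9:-→d10:-→d11:-→d12:-→d13:-→d14:-→d15:-→d16:-→d17:-→d18:-→d19:-→d20:-→d21:-→d22:-→d23:-→d24:H5  best=H5
  + 7.64.0.0/11 (H6) depth=11
  ? 44.98.50.240  path d0:H2→d1:-→d2:-→d3:-→d4:-→d5:-→d6:-→d7:-→d8:-→d9:-→d10:-→d11:-→d12:-→d13:-→d14:-→d15:-→d16:-→d17:-→d18:-→d19:-→d20:-→d21:-→d22:-→d23:-→d24:H5→d25:-→d26:-→d27:-→d28:H5→d29:-→d30:-  best=H5
  + 7.92.224.0/19 (H6) depth=19
  + 44.98.0.0/16 (H2) depth=16
  ? 44.98.50.242  path d0:H2→d1:-→d2:-→d3:-→d4:-→d5:-→d6:-→d7:-→d8:-→d9:-→d10:-→d11:-→d12:-→d13:-→d14:-→d15:-→d16:H2→d17:-→d18:-→d19:-→d20:-→d21:-→d22:-→d23:-→d24:H5→d25:-→d26:-→d27:-→d28:H5→d29:-→d30:-→d31:-→d32:H4  best=H4
  ? 44.98.50.210  path d0:H2→d1:-→d2:-→d3:-→d4:-→d5:-→d6:-→d7:-→d8:-→d9:-→d10:-→d11:-→d12:-→d13:-→d14:-→d15:-→d16:H2→d17:-→d18:-→d19:-→d20:-→d21:-→d22:-→d23:-→d24:H5→d25:-→d26:-  best=H5
  ? 44.98.50.240  path d0:H2→d1:-→d2:-→d3:-→d4:-→d5:-→d6:-→d7:-→d8:-→d9:-→d10:-→d11:-→d12:-→d13:-→d14:-→d15:-→d16:H2→d17:-→d18:-→d19:-→d20:-→d21:-→d22:-→d23:-→d24:H5→d25:-→d26:-→d27:-→d28:H5→d29:-→d30:-  best=H5
  + 0.0.0.0/0 (H5) depth=0
  + 7.92.241.64/27 (H1) depth=27
  ? 7.92.241.67  path d0:H5→d1:-→d2:-→d3:-→d4:-→d5:-→d6:-→d7:-→d8:-→d9:-→d10:-→d11:H6→d12:-→d13:-→d14:-→d15:-→d16:H4→d17:-→d18:-→d19:H6→d20:-→d21:-→d22:-→d23:-→d24:-→d25:-→d26:-→d27:H1→d28:H2  best=H2

== LOOKUPS ==
["H5","no-route","H5","no-route","H5","H7","H7","H5","H5","H4","H5","H5","H2"]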